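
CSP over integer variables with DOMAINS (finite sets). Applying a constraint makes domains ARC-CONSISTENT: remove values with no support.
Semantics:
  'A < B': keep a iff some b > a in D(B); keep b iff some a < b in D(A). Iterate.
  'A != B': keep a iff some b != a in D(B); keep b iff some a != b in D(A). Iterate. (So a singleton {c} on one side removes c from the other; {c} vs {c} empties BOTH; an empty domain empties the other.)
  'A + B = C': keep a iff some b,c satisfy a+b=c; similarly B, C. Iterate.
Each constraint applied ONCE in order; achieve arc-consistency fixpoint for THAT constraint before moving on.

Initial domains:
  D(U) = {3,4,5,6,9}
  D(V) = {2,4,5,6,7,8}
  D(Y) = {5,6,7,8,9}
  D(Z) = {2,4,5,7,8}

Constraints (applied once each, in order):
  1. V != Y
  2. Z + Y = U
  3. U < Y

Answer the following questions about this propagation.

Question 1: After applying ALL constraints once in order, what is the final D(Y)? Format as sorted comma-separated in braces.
Answer: {}

Derivation:
Constraint 1 (V != Y) on D(V)={2,4,5,6,7,8} D(Y)={5,6,7,8,9}: no change
Constraint 2 (Z + Y = U) on D(Z)={2,4,5,7,8} D(Y)={5,6,7,8,9} D(U)={3,4,5,6,9}: Z {2,4,5,7,8}->{2,4}; Y {5,6,7,8,9}->{5,7}; U {3,4,5,6,9}->{9}
Constraint 3 (U < Y) on D(U)={9} D(Y)={5,7}: U {9}->{}; Y {5,7}->{}
So after all 3 constraints: D(Y) = {}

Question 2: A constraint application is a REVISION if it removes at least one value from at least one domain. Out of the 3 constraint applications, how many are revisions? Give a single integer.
Constraint 1 (V != Y) on D(V)={2,4,5,6,7,8} D(Y)={5,6,7,8,9}: no change => not a revision
Constraint 2 (Z + Y = U) on D(Z)={2,4,5,7,8} D(Y)={5,6,7,8,9} D(U)={3,4,5,6,9}: Z {2,4,5,7,8}->{2,4}; Y {5,6,7,8,9}->{5,7}; U {3,4,5,6,9}->{9} => REVISION
Constraint 3 (U < Y) on D(U)={9} D(Y)={5,7}: U {9}->{}; Y {5,7}->{} => REVISION
Total revisions = 2

Answer: 2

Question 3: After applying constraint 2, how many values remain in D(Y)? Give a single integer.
Constraint 1 (V != Y) on D(V)={2,4,5,6,7,8} D(Y)={5,6,7,8,9}: no change
Constraint 2 (Z + Y = U) on D(Z)={2,4,5,7,8} D(Y)={5,6,7,8,9} D(U)={3,4,5,6,9}: Z {2,4,5,7,8}->{2,4}; Y {5,6,7,8,9}->{5,7}; U {3,4,5,6,9}->{9}
So after constraint 2: D(Y)={5,7}, size = 2

Answer: 2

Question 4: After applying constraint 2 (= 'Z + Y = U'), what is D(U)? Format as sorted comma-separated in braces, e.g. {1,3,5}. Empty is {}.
Constraint 1 (V != Y) on D(V)={2,4,5,6,7,8} D(Y)={5,6,7,8,9}: no change
Constraint 2 (Z + Y = U) on D(Z)={2,4,5,7,8} D(Y)={5,6,7,8,9} D(U)={3,4,5,6,9}: Z {2,4,5,7,8}->{2,4}; Y {5,6,7,8,9}->{5,7}; U {3,4,5,6,9}->{9}
So after constraint 2: D(U) = {9}

Answer: {9}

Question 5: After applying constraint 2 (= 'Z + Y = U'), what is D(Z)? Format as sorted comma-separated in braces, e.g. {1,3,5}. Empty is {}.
Constraint 1 (V != Y) on D(V)={2,4,5,6,7,8} D(Y)={5,6,7,8,9}: no change
Constraint 2 (Z + Y = U) on D(Z)={2,4,5,7,8} D(Y)={5,6,7,8,9} D(U)={3,4,5,6,9}: Z {2,4,5,7,8}->{2,4}; Y {5,6,7,8,9}->{5,7}; U {3,4,5,6,9}->{9}
So after constraint 2: D(Z) = {2,4}

Answer: {2,4}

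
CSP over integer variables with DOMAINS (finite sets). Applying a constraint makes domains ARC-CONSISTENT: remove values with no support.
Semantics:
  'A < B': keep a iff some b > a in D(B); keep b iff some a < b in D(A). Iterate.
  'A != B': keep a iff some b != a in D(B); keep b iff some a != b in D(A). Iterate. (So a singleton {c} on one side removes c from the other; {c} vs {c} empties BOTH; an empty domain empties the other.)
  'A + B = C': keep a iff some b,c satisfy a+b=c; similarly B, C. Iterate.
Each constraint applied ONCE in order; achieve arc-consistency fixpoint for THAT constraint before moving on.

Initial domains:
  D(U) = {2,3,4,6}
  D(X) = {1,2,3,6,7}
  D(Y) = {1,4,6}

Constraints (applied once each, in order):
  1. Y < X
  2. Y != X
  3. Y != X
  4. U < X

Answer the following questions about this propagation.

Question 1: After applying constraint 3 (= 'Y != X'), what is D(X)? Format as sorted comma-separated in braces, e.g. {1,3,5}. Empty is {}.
Constraint 1 (Y < X) on D(Y)={1,4,6} D(X)={1,2,3,6,7}: X {1,2,3,6,7}->{2,3,6,7}
Constraint 2 (Y != X) on D(Y)={1,4,6} D(X)={2,3,6,7}: no change
Constraint 3 (Y != X) on D(Y)={1,4,6} D(X)={2,3,6,7}: no change
So after constraint 3: D(X) = {2,3,6,7}

Answer: {2,3,6,7}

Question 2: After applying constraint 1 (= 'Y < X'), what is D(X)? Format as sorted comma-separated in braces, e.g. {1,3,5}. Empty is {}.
Answer: {2,3,6,7}

Derivation:
Constraint 1 (Y < X) on D(Y)={1,4,6} D(X)={1,2,3,6,7}: X {1,2,3,6,7}->{2,3,6,7}
So after constraint 1: D(X) = {2,3,6,7}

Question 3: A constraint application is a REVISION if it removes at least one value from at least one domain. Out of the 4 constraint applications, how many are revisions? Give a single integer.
Constraint 1 (Y < X) on D(Y)={1,4,6} D(X)={1,2,3,6,7}: X {1,2,3,6,7}->{2,3,6,7} => REVISION
Constraint 2 (Y != X) on D(Y)={1,4,6} D(X)={2,3,6,7}: no change => not a revision
Constraint 3 (Y != X) on D(Y)={1,4,6} D(X)={2,3,6,7}: no change => not a revision
Constraint 4 (U < X) on D(U)={2,3,4,6} D(X)={2,3,6,7}: X {2,3,6,7}->{3,6,7} => REVISION
Total revisions = 2

Answer: 2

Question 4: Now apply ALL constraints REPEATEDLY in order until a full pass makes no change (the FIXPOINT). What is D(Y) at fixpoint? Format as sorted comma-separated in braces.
pass 0 (initial): D(Y)={1,4,6}
pass 1: X {1,2,3,6,7}->{3,6,7}
pass 2: no change
Fixpoint after 2 passes: D(Y) = {1,4,6}

Answer: {1,4,6}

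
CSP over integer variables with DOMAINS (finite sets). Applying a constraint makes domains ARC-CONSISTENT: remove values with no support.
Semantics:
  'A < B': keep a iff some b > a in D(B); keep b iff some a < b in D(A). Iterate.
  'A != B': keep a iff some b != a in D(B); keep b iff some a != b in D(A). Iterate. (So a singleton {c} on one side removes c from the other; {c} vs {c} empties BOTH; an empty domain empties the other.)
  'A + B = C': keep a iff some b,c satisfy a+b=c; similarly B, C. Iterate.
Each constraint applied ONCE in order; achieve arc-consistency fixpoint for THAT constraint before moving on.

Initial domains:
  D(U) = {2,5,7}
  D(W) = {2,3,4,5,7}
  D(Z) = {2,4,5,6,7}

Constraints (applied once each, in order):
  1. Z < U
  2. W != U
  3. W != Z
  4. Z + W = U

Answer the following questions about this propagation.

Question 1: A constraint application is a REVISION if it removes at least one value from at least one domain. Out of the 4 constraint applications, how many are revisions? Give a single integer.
Constraint 1 (Z < U) on D(Z)={2,4,5,6,7} D(U)={2,5,7}: Z {2,4,5,6,7}->{2,4,5,6}; U {2,5,7}->{5,7} => REVISION
Constraint 2 (W != U) on D(W)={2,3,4,5,7} D(U)={5,7}: no change => not a revision
Constraint 3 (W != Z) on D(W)={2,3,4,5,7} D(Z)={2,4,5,6}: no change => not a revision
Constraint 4 (Z + W = U) on D(Z)={2,4,5,6} D(W)={2,3,4,5,7} D(U)={5,7}: Z {2,4,5,6}->{2,4,5}; W {2,3,4,5,7}->{2,3,5} => REVISION
Total revisions = 2

Answer: 2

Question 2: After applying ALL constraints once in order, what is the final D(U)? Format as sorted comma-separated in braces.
Answer: {5,7}

Derivation:
Constraint 1 (Z < U) on D(Z)={2,4,5,6,7} D(U)={2,5,7}: Z {2,4,5,6,7}->{2,4,5,6}; U {2,5,7}->{5,7}
Constraint 2 (W != U) on D(W)={2,3,4,5,7} D(U)={5,7}: no change
Constraint 3 (W != Z) on D(W)={2,3,4,5,7} D(Z)={2,4,5,6}: no change
Constraint 4 (Z + W = U) on D(Z)={2,4,5,6} D(W)={2,3,4,5,7} D(U)={5,7}: Z {2,4,5,6}->{2,4,5}; W {2,3,4,5,7}->{2,3,5}
So after all 4 constraints: D(U) = {5,7}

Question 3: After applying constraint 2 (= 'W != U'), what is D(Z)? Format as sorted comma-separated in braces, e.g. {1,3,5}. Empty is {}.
Constraint 1 (Z < U) on D(Z)={2,4,5,6,7} D(U)={2,5,7}: Z {2,4,5,6,7}->{2,4,5,6}; U {2,5,7}->{5,7}
Constraint 2 (W != U) on D(W)={2,3,4,5,7} D(U)={5,7}: no change
So after constraint 2: D(Z) = {2,4,5,6}

Answer: {2,4,5,6}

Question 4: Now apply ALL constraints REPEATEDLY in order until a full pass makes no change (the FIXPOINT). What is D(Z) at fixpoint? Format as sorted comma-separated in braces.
Answer: {2,4,5}

Derivation:
pass 0 (initial): D(Z)={2,4,5,6,7}
pass 1: U {2,5,7}->{5,7}; W {2,3,4,5,7}->{2,3,5}; Z {2,4,5,6,7}->{2,4,5}
pass 2: no change
Fixpoint after 2 passes: D(Z) = {2,4,5}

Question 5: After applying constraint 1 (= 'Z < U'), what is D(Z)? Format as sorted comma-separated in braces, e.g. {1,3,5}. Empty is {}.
Answer: {2,4,5,6}

Derivation:
Constraint 1 (Z < U) on D(Z)={2,4,5,6,7} D(U)={2,5,7}: Z {2,4,5,6,7}->{2,4,5,6}; U {2,5,7}->{5,7}
So after constraint 1: D(Z) = {2,4,5,6}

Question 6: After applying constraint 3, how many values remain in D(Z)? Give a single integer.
Answer: 4

Derivation:
Constraint 1 (Z < U) on D(Z)={2,4,5,6,7} D(U)={2,5,7}: Z {2,4,5,6,7}->{2,4,5,6}; U {2,5,7}->{5,7}
Constraint 2 (W != U) on D(W)={2,3,4,5,7} D(U)={5,7}: no change
Constraint 3 (W != Z) on D(W)={2,3,4,5,7} D(Z)={2,4,5,6}: no change
So after constraint 3: D(Z)={2,4,5,6}, size = 4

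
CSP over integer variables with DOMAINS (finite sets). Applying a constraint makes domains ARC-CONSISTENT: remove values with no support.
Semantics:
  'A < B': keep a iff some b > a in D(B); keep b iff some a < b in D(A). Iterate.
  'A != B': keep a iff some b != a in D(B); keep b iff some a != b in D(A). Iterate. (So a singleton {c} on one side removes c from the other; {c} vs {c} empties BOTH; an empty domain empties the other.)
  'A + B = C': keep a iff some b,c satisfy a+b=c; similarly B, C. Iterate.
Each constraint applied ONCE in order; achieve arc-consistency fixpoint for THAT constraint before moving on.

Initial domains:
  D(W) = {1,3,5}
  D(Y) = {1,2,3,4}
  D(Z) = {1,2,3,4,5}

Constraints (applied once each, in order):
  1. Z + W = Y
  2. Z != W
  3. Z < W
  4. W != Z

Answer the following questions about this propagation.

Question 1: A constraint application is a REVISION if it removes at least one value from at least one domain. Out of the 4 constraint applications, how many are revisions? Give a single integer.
Answer: 2

Derivation:
Constraint 1 (Z + W = Y) on D(Z)={1,2,3,4,5} D(W)={1,3,5} D(Y)={1,2,3,4}: Z {1,2,3,4,5}->{1,2,3}; W {1,3,5}->{1,3}; Y {1,2,3,4}->{2,3,4} => REVISION
Constraint 2 (Z != W) on D(Z)={1,2,3} D(W)={1,3}: no change => not a revision
Constraint 3 (Z < W) on D(Z)={1,2,3} D(W)={1,3}: Z {1,2,3}->{1,2}; W {1,3}->{3} => REVISION
Constraint 4 (W != Z) on D(W)={3} D(Z)={1,2}: no change => not a revision
Total revisions = 2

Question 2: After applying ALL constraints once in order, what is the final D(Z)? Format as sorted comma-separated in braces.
Answer: {1,2}

Derivation:
Constraint 1 (Z + W = Y) on D(Z)={1,2,3,4,5} D(W)={1,3,5} D(Y)={1,2,3,4}: Z {1,2,3,4,5}->{1,2,3}; W {1,3,5}->{1,3}; Y {1,2,3,4}->{2,3,4}
Constraint 2 (Z != W) on D(Z)={1,2,3} D(W)={1,3}: no change
Constraint 3 (Z < W) on D(Z)={1,2,3} D(W)={1,3}: Z {1,2,3}->{1,2}; W {1,3}->{3}
Constraint 4 (W != Z) on D(W)={3} D(Z)={1,2}: no change
So after all 4 constraints: D(Z) = {1,2}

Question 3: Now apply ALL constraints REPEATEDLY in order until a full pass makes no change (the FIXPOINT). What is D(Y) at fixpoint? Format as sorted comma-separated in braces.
pass 0 (initial): D(Y)={1,2,3,4}
pass 1: W {1,3,5}->{3}; Y {1,2,3,4}->{2,3,4}; Z {1,2,3,4,5}->{1,2}
pass 2: Y {2,3,4}->{4}; Z {1,2}->{1}
pass 3: no change
Fixpoint after 3 passes: D(Y) = {4}

Answer: {4}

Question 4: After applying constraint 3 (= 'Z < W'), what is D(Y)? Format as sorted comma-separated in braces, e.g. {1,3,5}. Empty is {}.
Constraint 1 (Z + W = Y) on D(Z)={1,2,3,4,5} D(W)={1,3,5} D(Y)={1,2,3,4}: Z {1,2,3,4,5}->{1,2,3}; W {1,3,5}->{1,3}; Y {1,2,3,4}->{2,3,4}
Constraint 2 (Z != W) on D(Z)={1,2,3} D(W)={1,3}: no change
Constraint 3 (Z < W) on D(Z)={1,2,3} D(W)={1,3}: Z {1,2,3}->{1,2}; W {1,3}->{3}
So after constraint 3: D(Y) = {2,3,4}

Answer: {2,3,4}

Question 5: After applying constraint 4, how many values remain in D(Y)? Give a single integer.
Constraint 1 (Z + W = Y) on D(Z)={1,2,3,4,5} D(W)={1,3,5} D(Y)={1,2,3,4}: Z {1,2,3,4,5}->{1,2,3}; W {1,3,5}->{1,3}; Y {1,2,3,4}->{2,3,4}
Constraint 2 (Z != W) on D(Z)={1,2,3} D(W)={1,3}: no change
Constraint 3 (Z < W) on D(Z)={1,2,3} D(W)={1,3}: Z {1,2,3}->{1,2}; W {1,3}->{3}
Constraint 4 (W != Z) on D(W)={3} D(Z)={1,2}: no change
So after constraint 4: D(Y)={2,3,4}, size = 3

Answer: 3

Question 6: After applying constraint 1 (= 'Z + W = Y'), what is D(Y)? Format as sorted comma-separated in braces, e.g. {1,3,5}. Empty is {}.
Constraint 1 (Z + W = Y) on D(Z)={1,2,3,4,5} D(W)={1,3,5} D(Y)={1,2,3,4}: Z {1,2,3,4,5}->{1,2,3}; W {1,3,5}->{1,3}; Y {1,2,3,4}->{2,3,4}
So after constraint 1: D(Y) = {2,3,4}

Answer: {2,3,4}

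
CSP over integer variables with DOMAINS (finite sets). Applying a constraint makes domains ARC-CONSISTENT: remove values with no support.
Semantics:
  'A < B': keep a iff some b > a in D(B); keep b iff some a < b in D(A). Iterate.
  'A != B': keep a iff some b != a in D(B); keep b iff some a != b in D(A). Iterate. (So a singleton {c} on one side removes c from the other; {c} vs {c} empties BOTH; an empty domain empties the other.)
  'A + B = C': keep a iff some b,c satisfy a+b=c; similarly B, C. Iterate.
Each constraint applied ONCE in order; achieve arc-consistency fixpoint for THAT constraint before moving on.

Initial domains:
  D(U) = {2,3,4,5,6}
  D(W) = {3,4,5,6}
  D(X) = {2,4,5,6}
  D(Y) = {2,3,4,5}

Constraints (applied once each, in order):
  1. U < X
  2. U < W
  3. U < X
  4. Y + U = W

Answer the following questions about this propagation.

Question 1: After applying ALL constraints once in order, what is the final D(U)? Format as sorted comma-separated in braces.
Answer: {2,3,4}

Derivation:
Constraint 1 (U < X) on D(U)={2,3,4,5,6} D(X)={2,4,5,6}: U {2,3,4,5,6}->{2,3,4,5}; X {2,4,5,6}->{4,5,6}
Constraint 2 (U < W) on D(U)={2,3,4,5} D(W)={3,4,5,6}: no change
Constraint 3 (U < X) on D(U)={2,3,4,5} D(X)={4,5,6}: no change
Constraint 4 (Y + U = W) on D(Y)={2,3,4,5} D(U)={2,3,4,5} D(W)={3,4,5,6}: Y {2,3,4,5}->{2,3,4}; U {2,3,4,5}->{2,3,4}; W {3,4,5,6}->{4,5,6}
So after all 4 constraints: D(U) = {2,3,4}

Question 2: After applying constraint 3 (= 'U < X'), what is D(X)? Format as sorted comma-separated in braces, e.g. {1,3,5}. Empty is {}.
Answer: {4,5,6}

Derivation:
Constraint 1 (U < X) on D(U)={2,3,4,5,6} D(X)={2,4,5,6}: U {2,3,4,5,6}->{2,3,4,5}; X {2,4,5,6}->{4,5,6}
Constraint 2 (U < W) on D(U)={2,3,4,5} D(W)={3,4,5,6}: no change
Constraint 3 (U < X) on D(U)={2,3,4,5} D(X)={4,5,6}: no change
So after constraint 3: D(X) = {4,5,6}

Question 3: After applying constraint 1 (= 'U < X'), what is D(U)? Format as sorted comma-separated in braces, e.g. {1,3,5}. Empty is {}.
Answer: {2,3,4,5}

Derivation:
Constraint 1 (U < X) on D(U)={2,3,4,5,6} D(X)={2,4,5,6}: U {2,3,4,5,6}->{2,3,4,5}; X {2,4,5,6}->{4,5,6}
So after constraint 1: D(U) = {2,3,4,5}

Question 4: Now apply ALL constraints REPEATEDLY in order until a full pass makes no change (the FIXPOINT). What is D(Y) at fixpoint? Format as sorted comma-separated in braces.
pass 0 (initial): D(Y)={2,3,4,5}
pass 1: U {2,3,4,5,6}->{2,3,4}; W {3,4,5,6}->{4,5,6}; X {2,4,5,6}->{4,5,6}; Y {2,3,4,5}->{2,3,4}
pass 2: no change
Fixpoint after 2 passes: D(Y) = {2,3,4}

Answer: {2,3,4}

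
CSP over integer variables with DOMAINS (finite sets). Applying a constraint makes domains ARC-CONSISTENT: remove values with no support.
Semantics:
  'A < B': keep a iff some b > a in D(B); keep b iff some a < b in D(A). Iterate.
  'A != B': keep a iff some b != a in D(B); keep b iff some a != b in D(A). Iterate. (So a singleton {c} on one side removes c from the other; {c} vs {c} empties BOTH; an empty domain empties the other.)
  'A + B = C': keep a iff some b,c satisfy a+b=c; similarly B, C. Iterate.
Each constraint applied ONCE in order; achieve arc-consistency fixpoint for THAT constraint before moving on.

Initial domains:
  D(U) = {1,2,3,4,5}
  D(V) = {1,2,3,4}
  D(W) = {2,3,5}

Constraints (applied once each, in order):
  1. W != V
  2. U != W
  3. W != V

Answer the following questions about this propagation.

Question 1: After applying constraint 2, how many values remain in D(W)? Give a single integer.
Answer: 3

Derivation:
Constraint 1 (W != V) on D(W)={2,3,5} D(V)={1,2,3,4}: no change
Constraint 2 (U != W) on D(U)={1,2,3,4,5} D(W)={2,3,5}: no change
So after constraint 2: D(W)={2,3,5}, size = 3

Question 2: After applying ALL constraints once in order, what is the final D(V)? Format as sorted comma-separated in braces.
Answer: {1,2,3,4}

Derivation:
Constraint 1 (W != V) on D(W)={2,3,5} D(V)={1,2,3,4}: no change
Constraint 2 (U != W) on D(U)={1,2,3,4,5} D(W)={2,3,5}: no change
Constraint 3 (W != V) on D(W)={2,3,5} D(V)={1,2,3,4}: no change
So after all 3 constraints: D(V) = {1,2,3,4}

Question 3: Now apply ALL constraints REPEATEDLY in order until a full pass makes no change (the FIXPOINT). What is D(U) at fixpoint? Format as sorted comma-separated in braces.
pass 0 (initial): D(U)={1,2,3,4,5}
pass 1: no change
Fixpoint after 1 passes: D(U) = {1,2,3,4,5}

Answer: {1,2,3,4,5}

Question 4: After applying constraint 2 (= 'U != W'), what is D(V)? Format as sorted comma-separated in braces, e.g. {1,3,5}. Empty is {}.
Constraint 1 (W != V) on D(W)={2,3,5} D(V)={1,2,3,4}: no change
Constraint 2 (U != W) on D(U)={1,2,3,4,5} D(W)={2,3,5}: no change
So after constraint 2: D(V) = {1,2,3,4}

Answer: {1,2,3,4}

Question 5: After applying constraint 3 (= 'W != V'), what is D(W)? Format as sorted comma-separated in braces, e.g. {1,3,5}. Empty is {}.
Constraint 1 (W != V) on D(W)={2,3,5} D(V)={1,2,3,4}: no change
Constraint 2 (U != W) on D(U)={1,2,3,4,5} D(W)={2,3,5}: no change
Constraint 3 (W != V) on D(W)={2,3,5} D(V)={1,2,3,4}: no change
So after constraint 3: D(W) = {2,3,5}

Answer: {2,3,5}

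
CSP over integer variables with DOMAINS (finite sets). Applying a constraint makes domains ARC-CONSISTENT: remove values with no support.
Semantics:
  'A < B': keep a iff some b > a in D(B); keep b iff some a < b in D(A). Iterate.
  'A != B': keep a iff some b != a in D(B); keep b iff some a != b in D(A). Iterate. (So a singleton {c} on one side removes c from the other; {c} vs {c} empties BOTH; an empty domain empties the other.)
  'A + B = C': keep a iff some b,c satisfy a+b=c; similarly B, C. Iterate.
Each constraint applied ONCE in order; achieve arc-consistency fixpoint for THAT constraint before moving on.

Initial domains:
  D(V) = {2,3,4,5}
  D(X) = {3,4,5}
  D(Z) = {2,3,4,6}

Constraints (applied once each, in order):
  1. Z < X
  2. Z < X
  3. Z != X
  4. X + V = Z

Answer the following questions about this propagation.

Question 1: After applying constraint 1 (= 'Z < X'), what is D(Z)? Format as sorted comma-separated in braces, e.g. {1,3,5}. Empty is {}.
Answer: {2,3,4}

Derivation:
Constraint 1 (Z < X) on D(Z)={2,3,4,6} D(X)={3,4,5}: Z {2,3,4,6}->{2,3,4}
So after constraint 1: D(Z) = {2,3,4}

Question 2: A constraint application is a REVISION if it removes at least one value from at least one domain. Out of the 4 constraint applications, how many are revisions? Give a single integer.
Answer: 2

Derivation:
Constraint 1 (Z < X) on D(Z)={2,3,4,6} D(X)={3,4,5}: Z {2,3,4,6}->{2,3,4} => REVISION
Constraint 2 (Z < X) on D(Z)={2,3,4} D(X)={3,4,5}: no change => not a revision
Constraint 3 (Z != X) on D(Z)={2,3,4} D(X)={3,4,5}: no change => not a revision
Constraint 4 (X + V = Z) on D(X)={3,4,5} D(V)={2,3,4,5} D(Z)={2,3,4}: X {3,4,5}->{}; V {2,3,4,5}->{}; Z {2,3,4}->{} => REVISION
Total revisions = 2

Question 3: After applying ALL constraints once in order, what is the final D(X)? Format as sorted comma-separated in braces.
Answer: {}

Derivation:
Constraint 1 (Z < X) on D(Z)={2,3,4,6} D(X)={3,4,5}: Z {2,3,4,6}->{2,3,4}
Constraint 2 (Z < X) on D(Z)={2,3,4} D(X)={3,4,5}: no change
Constraint 3 (Z != X) on D(Z)={2,3,4} D(X)={3,4,5}: no change
Constraint 4 (X + V = Z) on D(X)={3,4,5} D(V)={2,3,4,5} D(Z)={2,3,4}: X {3,4,5}->{}; V {2,3,4,5}->{}; Z {2,3,4}->{}
So after all 4 constraints: D(X) = {}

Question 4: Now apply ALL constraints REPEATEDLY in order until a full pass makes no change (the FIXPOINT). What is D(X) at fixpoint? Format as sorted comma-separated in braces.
Answer: {}

Derivation:
pass 0 (initial): D(X)={3,4,5}
pass 1: V {2,3,4,5}->{}; X {3,4,5}->{}; Z {2,3,4,6}->{}
pass 2: no change
Fixpoint after 2 passes: D(X) = {}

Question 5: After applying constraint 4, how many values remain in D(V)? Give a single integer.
Constraint 1 (Z < X) on D(Z)={2,3,4,6} D(X)={3,4,5}: Z {2,3,4,6}->{2,3,4}
Constraint 2 (Z < X) on D(Z)={2,3,4} D(X)={3,4,5}: no change
Constraint 3 (Z != X) on D(Z)={2,3,4} D(X)={3,4,5}: no change
Constraint 4 (X + V = Z) on D(X)={3,4,5} D(V)={2,3,4,5} D(Z)={2,3,4}: X {3,4,5}->{}; V {2,3,4,5}->{}; Z {2,3,4}->{}
So after constraint 4: D(V)={}, size = 0

Answer: 0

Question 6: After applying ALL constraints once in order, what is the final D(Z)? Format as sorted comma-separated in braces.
Constraint 1 (Z < X) on D(Z)={2,3,4,6} D(X)={3,4,5}: Z {2,3,4,6}->{2,3,4}
Constraint 2 (Z < X) on D(Z)={2,3,4} D(X)={3,4,5}: no change
Constraint 3 (Z != X) on D(Z)={2,3,4} D(X)={3,4,5}: no change
Constraint 4 (X + V = Z) on D(X)={3,4,5} D(V)={2,3,4,5} D(Z)={2,3,4}: X {3,4,5}->{}; V {2,3,4,5}->{}; Z {2,3,4}->{}
So after all 4 constraints: D(Z) = {}

Answer: {}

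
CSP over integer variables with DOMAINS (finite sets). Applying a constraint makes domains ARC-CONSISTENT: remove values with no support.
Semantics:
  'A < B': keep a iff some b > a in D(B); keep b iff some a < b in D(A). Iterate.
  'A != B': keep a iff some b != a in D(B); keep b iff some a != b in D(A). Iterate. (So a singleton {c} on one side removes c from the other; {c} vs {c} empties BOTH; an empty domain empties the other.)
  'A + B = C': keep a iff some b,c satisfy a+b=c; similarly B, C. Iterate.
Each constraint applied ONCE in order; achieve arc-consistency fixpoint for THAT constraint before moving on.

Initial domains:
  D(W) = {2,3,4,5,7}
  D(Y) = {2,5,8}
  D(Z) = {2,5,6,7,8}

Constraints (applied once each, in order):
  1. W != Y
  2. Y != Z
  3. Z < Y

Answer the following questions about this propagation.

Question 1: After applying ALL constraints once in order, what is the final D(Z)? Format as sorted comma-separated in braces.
Constraint 1 (W != Y) on D(W)={2,3,4,5,7} D(Y)={2,5,8}: no change
Constraint 2 (Y != Z) on D(Y)={2,5,8} D(Z)={2,5,6,7,8}: no change
Constraint 3 (Z < Y) on D(Z)={2,5,6,7,8} D(Y)={2,5,8}: Z {2,5,6,7,8}->{2,5,6,7}; Y {2,5,8}->{5,8}
So after all 3 constraints: D(Z) = {2,5,6,7}

Answer: {2,5,6,7}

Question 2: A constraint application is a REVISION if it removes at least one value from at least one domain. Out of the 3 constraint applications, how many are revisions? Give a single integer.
Constraint 1 (W != Y) on D(W)={2,3,4,5,7} D(Y)={2,5,8}: no change => not a revision
Constraint 2 (Y != Z) on D(Y)={2,5,8} D(Z)={2,5,6,7,8}: no change => not a revision
Constraint 3 (Z < Y) on D(Z)={2,5,6,7,8} D(Y)={2,5,8}: Z {2,5,6,7,8}->{2,5,6,7}; Y {2,5,8}->{5,8} => REVISION
Total revisions = 1

Answer: 1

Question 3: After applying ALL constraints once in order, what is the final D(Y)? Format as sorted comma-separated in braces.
Constraint 1 (W != Y) on D(W)={2,3,4,5,7} D(Y)={2,5,8}: no change
Constraint 2 (Y != Z) on D(Y)={2,5,8} D(Z)={2,5,6,7,8}: no change
Constraint 3 (Z < Y) on D(Z)={2,5,6,7,8} D(Y)={2,5,8}: Z {2,5,6,7,8}->{2,5,6,7}; Y {2,5,8}->{5,8}
So after all 3 constraints: D(Y) = {5,8}

Answer: {5,8}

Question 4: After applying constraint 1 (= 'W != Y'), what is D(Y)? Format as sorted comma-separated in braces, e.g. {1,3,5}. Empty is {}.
Answer: {2,5,8}

Derivation:
Constraint 1 (W != Y) on D(W)={2,3,4,5,7} D(Y)={2,5,8}: no change
So after constraint 1: D(Y) = {2,5,8}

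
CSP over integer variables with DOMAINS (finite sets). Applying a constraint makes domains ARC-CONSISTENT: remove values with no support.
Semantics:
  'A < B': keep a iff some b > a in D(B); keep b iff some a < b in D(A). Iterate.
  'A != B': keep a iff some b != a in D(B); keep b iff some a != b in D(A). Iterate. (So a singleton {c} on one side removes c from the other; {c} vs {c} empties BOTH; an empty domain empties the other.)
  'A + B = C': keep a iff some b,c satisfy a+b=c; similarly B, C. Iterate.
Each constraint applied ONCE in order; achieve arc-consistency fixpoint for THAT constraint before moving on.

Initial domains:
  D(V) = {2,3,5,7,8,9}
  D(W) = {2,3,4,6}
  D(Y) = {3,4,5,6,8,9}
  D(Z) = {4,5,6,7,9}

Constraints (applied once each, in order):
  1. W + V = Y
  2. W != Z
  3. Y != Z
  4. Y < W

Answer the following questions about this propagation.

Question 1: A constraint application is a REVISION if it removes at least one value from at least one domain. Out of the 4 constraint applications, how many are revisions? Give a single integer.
Constraint 1 (W + V = Y) on D(W)={2,3,4,6} D(V)={2,3,5,7,8,9} D(Y)={3,4,5,6,8,9}: V {2,3,5,7,8,9}->{2,3,5,7}; Y {3,4,5,6,8,9}->{4,5,6,8,9} => REVISION
Constraint 2 (W != Z) on D(W)={2,3,4,6} D(Z)={4,5,6,7,9}: no change => not a revision
Constraint 3 (Y != Z) on D(Y)={4,5,6,8,9} D(Z)={4,5,6,7,9}: no change => not a revision
Constraint 4 (Y < W) on D(Y)={4,5,6,8,9} D(W)={2,3,4,6}: Y {4,5,6,8,9}->{4,5}; W {2,3,4,6}->{6} => REVISION
Total revisions = 2

Answer: 2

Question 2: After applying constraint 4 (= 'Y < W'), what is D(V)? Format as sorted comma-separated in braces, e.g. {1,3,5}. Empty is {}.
Answer: {2,3,5,7}

Derivation:
Constraint 1 (W + V = Y) on D(W)={2,3,4,6} D(V)={2,3,5,7,8,9} D(Y)={3,4,5,6,8,9}: V {2,3,5,7,8,9}->{2,3,5,7}; Y {3,4,5,6,8,9}->{4,5,6,8,9}
Constraint 2 (W != Z) on D(W)={2,3,4,6} D(Z)={4,5,6,7,9}: no change
Constraint 3 (Y != Z) on D(Y)={4,5,6,8,9} D(Z)={4,5,6,7,9}: no change
Constraint 4 (Y < W) on D(Y)={4,5,6,8,9} D(W)={2,3,4,6}: Y {4,5,6,8,9}->{4,5}; W {2,3,4,6}->{6}
So after constraint 4: D(V) = {2,3,5,7}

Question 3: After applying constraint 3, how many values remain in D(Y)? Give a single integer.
Answer: 5

Derivation:
Constraint 1 (W + V = Y) on D(W)={2,3,4,6} D(V)={2,3,5,7,8,9} D(Y)={3,4,5,6,8,9}: V {2,3,5,7,8,9}->{2,3,5,7}; Y {3,4,5,6,8,9}->{4,5,6,8,9}
Constraint 2 (W != Z) on D(W)={2,3,4,6} D(Z)={4,5,6,7,9}: no change
Constraint 3 (Y != Z) on D(Y)={4,5,6,8,9} D(Z)={4,5,6,7,9}: no change
So after constraint 3: D(Y)={4,5,6,8,9}, size = 5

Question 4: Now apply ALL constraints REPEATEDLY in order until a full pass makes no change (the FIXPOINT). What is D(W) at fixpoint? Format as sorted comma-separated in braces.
pass 0 (initial): D(W)={2,3,4,6}
pass 1: V {2,3,5,7,8,9}->{2,3,5,7}; W {2,3,4,6}->{6}; Y {3,4,5,6,8,9}->{4,5}
pass 2: V {2,3,5,7}->{}; W {6}->{}; Y {4,5}->{}; Z {4,5,6,7,9}->{}
pass 3: no change
Fixpoint after 3 passes: D(W) = {}

Answer: {}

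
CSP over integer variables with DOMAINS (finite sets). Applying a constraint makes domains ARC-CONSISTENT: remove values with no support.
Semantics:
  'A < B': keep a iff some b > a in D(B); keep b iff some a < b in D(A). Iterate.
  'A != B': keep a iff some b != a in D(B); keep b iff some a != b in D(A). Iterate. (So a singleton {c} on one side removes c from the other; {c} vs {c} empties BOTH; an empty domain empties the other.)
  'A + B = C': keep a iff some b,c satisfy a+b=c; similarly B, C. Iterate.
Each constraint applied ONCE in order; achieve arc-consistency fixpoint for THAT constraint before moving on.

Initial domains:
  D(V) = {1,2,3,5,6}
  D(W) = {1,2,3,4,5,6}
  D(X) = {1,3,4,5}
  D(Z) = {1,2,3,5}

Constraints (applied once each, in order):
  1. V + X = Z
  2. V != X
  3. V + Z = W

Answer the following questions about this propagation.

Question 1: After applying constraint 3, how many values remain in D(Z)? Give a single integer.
Answer: 3

Derivation:
Constraint 1 (V + X = Z) on D(V)={1,2,3,5,6} D(X)={1,3,4,5} D(Z)={1,2,3,5}: V {1,2,3,5,6}->{1,2}; X {1,3,4,5}->{1,3,4}; Z {1,2,3,5}->{2,3,5}
Constraint 2 (V != X) on D(V)={1,2} D(X)={1,3,4}: no change
Constraint 3 (V + Z = W) on D(V)={1,2} D(Z)={2,3,5} D(W)={1,2,3,4,5,6}: W {1,2,3,4,5,6}->{3,4,5,6}
So after constraint 3: D(Z)={2,3,5}, size = 3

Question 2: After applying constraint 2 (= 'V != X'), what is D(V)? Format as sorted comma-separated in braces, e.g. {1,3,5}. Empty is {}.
Constraint 1 (V + X = Z) on D(V)={1,2,3,5,6} D(X)={1,3,4,5} D(Z)={1,2,3,5}: V {1,2,3,5,6}->{1,2}; X {1,3,4,5}->{1,3,4}; Z {1,2,3,5}->{2,3,5}
Constraint 2 (V != X) on D(V)={1,2} D(X)={1,3,4}: no change
So after constraint 2: D(V) = {1,2}

Answer: {1,2}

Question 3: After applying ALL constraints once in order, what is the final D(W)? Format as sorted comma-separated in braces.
Constraint 1 (V + X = Z) on D(V)={1,2,3,5,6} D(X)={1,3,4,5} D(Z)={1,2,3,5}: V {1,2,3,5,6}->{1,2}; X {1,3,4,5}->{1,3,4}; Z {1,2,3,5}->{2,3,5}
Constraint 2 (V != X) on D(V)={1,2} D(X)={1,3,4}: no change
Constraint 3 (V + Z = W) on D(V)={1,2} D(Z)={2,3,5} D(W)={1,2,3,4,5,6}: W {1,2,3,4,5,6}->{3,4,5,6}
So after all 3 constraints: D(W) = {3,4,5,6}

Answer: {3,4,5,6}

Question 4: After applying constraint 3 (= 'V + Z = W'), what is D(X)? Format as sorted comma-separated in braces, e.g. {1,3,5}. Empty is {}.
Constraint 1 (V + X = Z) on D(V)={1,2,3,5,6} D(X)={1,3,4,5} D(Z)={1,2,3,5}: V {1,2,3,5,6}->{1,2}; X {1,3,4,5}->{1,3,4}; Z {1,2,3,5}->{2,3,5}
Constraint 2 (V != X) on D(V)={1,2} D(X)={1,3,4}: no change
Constraint 3 (V + Z = W) on D(V)={1,2} D(Z)={2,3,5} D(W)={1,2,3,4,5,6}: W {1,2,3,4,5,6}->{3,4,5,6}
So after constraint 3: D(X) = {1,3,4}

Answer: {1,3,4}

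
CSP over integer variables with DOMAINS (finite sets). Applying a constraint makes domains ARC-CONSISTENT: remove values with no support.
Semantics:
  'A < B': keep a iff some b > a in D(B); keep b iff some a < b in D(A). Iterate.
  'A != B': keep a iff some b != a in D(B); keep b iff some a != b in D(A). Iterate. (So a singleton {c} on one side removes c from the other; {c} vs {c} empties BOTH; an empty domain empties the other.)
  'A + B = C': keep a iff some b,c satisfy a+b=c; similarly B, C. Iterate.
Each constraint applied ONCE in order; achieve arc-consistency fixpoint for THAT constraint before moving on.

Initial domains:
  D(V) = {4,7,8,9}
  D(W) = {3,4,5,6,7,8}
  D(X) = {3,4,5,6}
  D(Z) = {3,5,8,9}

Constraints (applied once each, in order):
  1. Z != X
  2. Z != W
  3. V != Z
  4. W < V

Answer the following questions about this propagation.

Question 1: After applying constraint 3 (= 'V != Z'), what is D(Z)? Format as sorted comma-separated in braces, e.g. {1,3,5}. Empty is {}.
Answer: {3,5,8,9}

Derivation:
Constraint 1 (Z != X) on D(Z)={3,5,8,9} D(X)={3,4,5,6}: no change
Constraint 2 (Z != W) on D(Z)={3,5,8,9} D(W)={3,4,5,6,7,8}: no change
Constraint 3 (V != Z) on D(V)={4,7,8,9} D(Z)={3,5,8,9}: no change
So after constraint 3: D(Z) = {3,5,8,9}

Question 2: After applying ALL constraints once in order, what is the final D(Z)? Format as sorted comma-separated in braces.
Answer: {3,5,8,9}

Derivation:
Constraint 1 (Z != X) on D(Z)={3,5,8,9} D(X)={3,4,5,6}: no change
Constraint 2 (Z != W) on D(Z)={3,5,8,9} D(W)={3,4,5,6,7,8}: no change
Constraint 3 (V != Z) on D(V)={4,7,8,9} D(Z)={3,5,8,9}: no change
Constraint 4 (W < V) on D(W)={3,4,5,6,7,8} D(V)={4,7,8,9}: no change
So after all 4 constraints: D(Z) = {3,5,8,9}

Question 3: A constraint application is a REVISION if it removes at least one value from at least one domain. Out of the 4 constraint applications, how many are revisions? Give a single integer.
Constraint 1 (Z != X) on D(Z)={3,5,8,9} D(X)={3,4,5,6}: no change => not a revision
Constraint 2 (Z != W) on D(Z)={3,5,8,9} D(W)={3,4,5,6,7,8}: no change => not a revision
Constraint 3 (V != Z) on D(V)={4,7,8,9} D(Z)={3,5,8,9}: no change => not a revision
Constraint 4 (W < V) on D(W)={3,4,5,6,7,8} D(V)={4,7,8,9}: no change => not a revision
Total revisions = 0

Answer: 0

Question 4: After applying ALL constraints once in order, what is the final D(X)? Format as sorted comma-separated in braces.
Answer: {3,4,5,6}

Derivation:
Constraint 1 (Z != X) on D(Z)={3,5,8,9} D(X)={3,4,5,6}: no change
Constraint 2 (Z != W) on D(Z)={3,5,8,9} D(W)={3,4,5,6,7,8}: no change
Constraint 3 (V != Z) on D(V)={4,7,8,9} D(Z)={3,5,8,9}: no change
Constraint 4 (W < V) on D(W)={3,4,5,6,7,8} D(V)={4,7,8,9}: no change
So after all 4 constraints: D(X) = {3,4,5,6}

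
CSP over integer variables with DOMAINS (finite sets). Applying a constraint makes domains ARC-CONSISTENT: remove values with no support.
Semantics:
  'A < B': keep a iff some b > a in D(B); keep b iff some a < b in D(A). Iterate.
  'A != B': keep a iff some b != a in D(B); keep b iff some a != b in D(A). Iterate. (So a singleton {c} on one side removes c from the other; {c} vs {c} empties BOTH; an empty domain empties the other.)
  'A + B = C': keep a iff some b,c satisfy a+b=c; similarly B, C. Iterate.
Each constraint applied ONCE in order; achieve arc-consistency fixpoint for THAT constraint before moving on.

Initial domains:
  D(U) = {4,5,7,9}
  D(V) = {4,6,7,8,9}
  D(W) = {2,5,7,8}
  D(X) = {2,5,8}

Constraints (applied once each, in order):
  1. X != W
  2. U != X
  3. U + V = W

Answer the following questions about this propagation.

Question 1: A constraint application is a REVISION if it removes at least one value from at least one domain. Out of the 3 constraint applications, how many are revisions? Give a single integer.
Constraint 1 (X != W) on D(X)={2,5,8} D(W)={2,5,7,8}: no change => not a revision
Constraint 2 (U != X) on D(U)={4,5,7,9} D(X)={2,5,8}: no change => not a revision
Constraint 3 (U + V = W) on D(U)={4,5,7,9} D(V)={4,6,7,8,9} D(W)={2,5,7,8}: U {4,5,7,9}->{4}; V {4,6,7,8,9}->{4}; W {2,5,7,8}->{8} => REVISION
Total revisions = 1

Answer: 1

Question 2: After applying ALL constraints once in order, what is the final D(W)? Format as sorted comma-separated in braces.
Answer: {8}

Derivation:
Constraint 1 (X != W) on D(X)={2,5,8} D(W)={2,5,7,8}: no change
Constraint 2 (U != X) on D(U)={4,5,7,9} D(X)={2,5,8}: no change
Constraint 3 (U + V = W) on D(U)={4,5,7,9} D(V)={4,6,7,8,9} D(W)={2,5,7,8}: U {4,5,7,9}->{4}; V {4,6,7,8,9}->{4}; W {2,5,7,8}->{8}
So after all 3 constraints: D(W) = {8}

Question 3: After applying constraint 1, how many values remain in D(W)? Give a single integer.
Constraint 1 (X != W) on D(X)={2,5,8} D(W)={2,5,7,8}: no change
So after constraint 1: D(W)={2,5,7,8}, size = 4

Answer: 4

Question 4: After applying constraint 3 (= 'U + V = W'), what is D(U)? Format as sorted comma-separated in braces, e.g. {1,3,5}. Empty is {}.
Constraint 1 (X != W) on D(X)={2,5,8} D(W)={2,5,7,8}: no change
Constraint 2 (U != X) on D(U)={4,5,7,9} D(X)={2,5,8}: no change
Constraint 3 (U + V = W) on D(U)={4,5,7,9} D(V)={4,6,7,8,9} D(W)={2,5,7,8}: U {4,5,7,9}->{4}; V {4,6,7,8,9}->{4}; W {2,5,7,8}->{8}
So after constraint 3: D(U) = {4}

Answer: {4}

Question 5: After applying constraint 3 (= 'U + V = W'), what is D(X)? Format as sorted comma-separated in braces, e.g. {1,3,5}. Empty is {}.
Answer: {2,5,8}

Derivation:
Constraint 1 (X != W) on D(X)={2,5,8} D(W)={2,5,7,8}: no change
Constraint 2 (U != X) on D(U)={4,5,7,9} D(X)={2,5,8}: no change
Constraint 3 (U + V = W) on D(U)={4,5,7,9} D(V)={4,6,7,8,9} D(W)={2,5,7,8}: U {4,5,7,9}->{4}; V {4,6,7,8,9}->{4}; W {2,5,7,8}->{8}
So after constraint 3: D(X) = {2,5,8}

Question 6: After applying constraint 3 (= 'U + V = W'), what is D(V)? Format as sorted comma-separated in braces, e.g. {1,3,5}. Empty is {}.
Answer: {4}

Derivation:
Constraint 1 (X != W) on D(X)={2,5,8} D(W)={2,5,7,8}: no change
Constraint 2 (U != X) on D(U)={4,5,7,9} D(X)={2,5,8}: no change
Constraint 3 (U + V = W) on D(U)={4,5,7,9} D(V)={4,6,7,8,9} D(W)={2,5,7,8}: U {4,5,7,9}->{4}; V {4,6,7,8,9}->{4}; W {2,5,7,8}->{8}
So after constraint 3: D(V) = {4}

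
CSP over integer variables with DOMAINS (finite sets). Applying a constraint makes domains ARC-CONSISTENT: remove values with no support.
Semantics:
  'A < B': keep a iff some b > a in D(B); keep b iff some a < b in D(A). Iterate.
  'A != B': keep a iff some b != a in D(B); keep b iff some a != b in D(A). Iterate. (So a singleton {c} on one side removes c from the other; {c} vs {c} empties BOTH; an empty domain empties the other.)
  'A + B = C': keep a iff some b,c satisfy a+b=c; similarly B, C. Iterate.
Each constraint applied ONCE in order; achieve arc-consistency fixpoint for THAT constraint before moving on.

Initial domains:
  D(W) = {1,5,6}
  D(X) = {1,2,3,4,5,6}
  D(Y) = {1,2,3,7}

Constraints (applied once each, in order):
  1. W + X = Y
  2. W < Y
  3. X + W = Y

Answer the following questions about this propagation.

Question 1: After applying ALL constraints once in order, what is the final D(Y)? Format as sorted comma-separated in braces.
Constraint 1 (W + X = Y) on D(W)={1,5,6} D(X)={1,2,3,4,5,6} D(Y)={1,2,3,7}: X {1,2,3,4,5,6}->{1,2,6}; Y {1,2,3,7}->{2,3,7}
Constraint 2 (W < Y) on D(W)={1,5,6} D(Y)={2,3,7}: no change
Constraint 3 (X + W = Y) on D(X)={1,2,6} D(W)={1,5,6} D(Y)={2,3,7}: no change
So after all 3 constraints: D(Y) = {2,3,7}

Answer: {2,3,7}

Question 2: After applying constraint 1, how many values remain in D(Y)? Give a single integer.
Constraint 1 (W + X = Y) on D(W)={1,5,6} D(X)={1,2,3,4,5,6} D(Y)={1,2,3,7}: X {1,2,3,4,5,6}->{1,2,6}; Y {1,2,3,7}->{2,3,7}
So after constraint 1: D(Y)={2,3,7}, size = 3

Answer: 3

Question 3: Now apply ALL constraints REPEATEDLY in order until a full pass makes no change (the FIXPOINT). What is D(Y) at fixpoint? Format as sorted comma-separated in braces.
Answer: {2,3,7}

Derivation:
pass 0 (initial): D(Y)={1,2,3,7}
pass 1: X {1,2,3,4,5,6}->{1,2,6}; Y {1,2,3,7}->{2,3,7}
pass 2: no change
Fixpoint after 2 passes: D(Y) = {2,3,7}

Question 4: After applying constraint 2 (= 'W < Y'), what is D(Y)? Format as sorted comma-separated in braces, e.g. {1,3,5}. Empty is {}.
Constraint 1 (W + X = Y) on D(W)={1,5,6} D(X)={1,2,3,4,5,6} D(Y)={1,2,3,7}: X {1,2,3,4,5,6}->{1,2,6}; Y {1,2,3,7}->{2,3,7}
Constraint 2 (W < Y) on D(W)={1,5,6} D(Y)={2,3,7}: no change
So after constraint 2: D(Y) = {2,3,7}

Answer: {2,3,7}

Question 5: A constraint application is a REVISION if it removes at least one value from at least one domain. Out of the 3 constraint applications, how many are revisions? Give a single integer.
Constraint 1 (W + X = Y) on D(W)={1,5,6} D(X)={1,2,3,4,5,6} D(Y)={1,2,3,7}: X {1,2,3,4,5,6}->{1,2,6}; Y {1,2,3,7}->{2,3,7} => REVISION
Constraint 2 (W < Y) on D(W)={1,5,6} D(Y)={2,3,7}: no change => not a revision
Constraint 3 (X + W = Y) on D(X)={1,2,6} D(W)={1,5,6} D(Y)={2,3,7}: no change => not a revision
Total revisions = 1

Answer: 1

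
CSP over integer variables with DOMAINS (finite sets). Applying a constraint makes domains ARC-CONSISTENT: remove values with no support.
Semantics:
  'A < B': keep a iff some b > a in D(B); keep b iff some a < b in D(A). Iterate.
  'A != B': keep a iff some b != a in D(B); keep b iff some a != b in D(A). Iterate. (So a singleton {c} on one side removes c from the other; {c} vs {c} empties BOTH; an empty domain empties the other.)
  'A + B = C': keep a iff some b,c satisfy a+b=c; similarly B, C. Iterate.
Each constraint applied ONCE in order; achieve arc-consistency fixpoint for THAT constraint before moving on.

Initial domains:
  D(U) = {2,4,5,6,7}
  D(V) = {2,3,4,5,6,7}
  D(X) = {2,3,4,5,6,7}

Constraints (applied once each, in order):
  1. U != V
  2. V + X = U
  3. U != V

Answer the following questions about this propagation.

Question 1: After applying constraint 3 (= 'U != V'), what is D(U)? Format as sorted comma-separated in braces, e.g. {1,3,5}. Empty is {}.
Constraint 1 (U != V) on D(U)={2,4,5,6,7} D(V)={2,3,4,5,6,7}: no change
Constraint 2 (V + X = U) on D(V)={2,3,4,5,6,7} D(X)={2,3,4,5,6,7} D(U)={2,4,5,6,7}: V {2,3,4,5,6,7}->{2,3,4,5}; X {2,3,4,5,6,7}->{2,3,4,5}; U {2,4,5,6,7}->{4,5,6,7}
Constraint 3 (U != V) on D(U)={4,5,6,7} D(V)={2,3,4,5}: no change
So after constraint 3: D(U) = {4,5,6,7}

Answer: {4,5,6,7}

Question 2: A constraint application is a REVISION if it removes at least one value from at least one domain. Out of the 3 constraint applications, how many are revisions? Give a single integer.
Answer: 1

Derivation:
Constraint 1 (U != V) on D(U)={2,4,5,6,7} D(V)={2,3,4,5,6,7}: no change => not a revision
Constraint 2 (V + X = U) on D(V)={2,3,4,5,6,7} D(X)={2,3,4,5,6,7} D(U)={2,4,5,6,7}: V {2,3,4,5,6,7}->{2,3,4,5}; X {2,3,4,5,6,7}->{2,3,4,5}; U {2,4,5,6,7}->{4,5,6,7} => REVISION
Constraint 3 (U != V) on D(U)={4,5,6,7} D(V)={2,3,4,5}: no change => not a revision
Total revisions = 1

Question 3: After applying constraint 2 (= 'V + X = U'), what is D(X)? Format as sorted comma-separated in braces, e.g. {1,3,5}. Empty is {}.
Constraint 1 (U != V) on D(U)={2,4,5,6,7} D(V)={2,3,4,5,6,7}: no change
Constraint 2 (V + X = U) on D(V)={2,3,4,5,6,7} D(X)={2,3,4,5,6,7} D(U)={2,4,5,6,7}: V {2,3,4,5,6,7}->{2,3,4,5}; X {2,3,4,5,6,7}->{2,3,4,5}; U {2,4,5,6,7}->{4,5,6,7}
So after constraint 2: D(X) = {2,3,4,5}

Answer: {2,3,4,5}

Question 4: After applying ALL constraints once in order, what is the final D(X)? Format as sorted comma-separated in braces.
Answer: {2,3,4,5}

Derivation:
Constraint 1 (U != V) on D(U)={2,4,5,6,7} D(V)={2,3,4,5,6,7}: no change
Constraint 2 (V + X = U) on D(V)={2,3,4,5,6,7} D(X)={2,3,4,5,6,7} D(U)={2,4,5,6,7}: V {2,3,4,5,6,7}->{2,3,4,5}; X {2,3,4,5,6,7}->{2,3,4,5}; U {2,4,5,6,7}->{4,5,6,7}
Constraint 3 (U != V) on D(U)={4,5,6,7} D(V)={2,3,4,5}: no change
So after all 3 constraints: D(X) = {2,3,4,5}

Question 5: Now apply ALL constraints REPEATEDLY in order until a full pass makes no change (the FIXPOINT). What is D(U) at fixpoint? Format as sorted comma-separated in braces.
Answer: {4,5,6,7}

Derivation:
pass 0 (initial): D(U)={2,4,5,6,7}
pass 1: U {2,4,5,6,7}->{4,5,6,7}; V {2,3,4,5,6,7}->{2,3,4,5}; X {2,3,4,5,6,7}->{2,3,4,5}
pass 2: no change
Fixpoint after 2 passes: D(U) = {4,5,6,7}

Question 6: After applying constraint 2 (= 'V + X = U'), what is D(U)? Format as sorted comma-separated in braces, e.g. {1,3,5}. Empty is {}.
Answer: {4,5,6,7}

Derivation:
Constraint 1 (U != V) on D(U)={2,4,5,6,7} D(V)={2,3,4,5,6,7}: no change
Constraint 2 (V + X = U) on D(V)={2,3,4,5,6,7} D(X)={2,3,4,5,6,7} D(U)={2,4,5,6,7}: V {2,3,4,5,6,7}->{2,3,4,5}; X {2,3,4,5,6,7}->{2,3,4,5}; U {2,4,5,6,7}->{4,5,6,7}
So after constraint 2: D(U) = {4,5,6,7}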